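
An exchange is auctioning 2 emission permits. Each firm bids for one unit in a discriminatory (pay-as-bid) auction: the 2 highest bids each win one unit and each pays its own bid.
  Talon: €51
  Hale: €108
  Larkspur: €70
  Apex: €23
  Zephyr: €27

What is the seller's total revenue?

Total revenue: €178

Ordering the bids: 108 (Hale), 70 (Larkspur), 51 (Talon), 27 (Zephyr), …
Winners (2 units): Hale, Larkspur.
Total revenue = 108 + 70 = €178.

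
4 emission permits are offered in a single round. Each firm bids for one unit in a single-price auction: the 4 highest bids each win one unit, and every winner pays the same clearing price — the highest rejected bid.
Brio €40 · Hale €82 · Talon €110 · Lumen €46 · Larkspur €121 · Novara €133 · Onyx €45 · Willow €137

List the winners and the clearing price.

Bids ranked high→low: 137 (Willow), 133 (Novara), 121 (Larkspur), 110 (Talon), 82 (Hale), 46 (Lumen), …
The 4 highest are Willow, Novara, Larkspur, Talon.
First losing bid is Hale's €82, which sets the uniform price.

Willow, Novara, Larkspur, Talon; each pays €82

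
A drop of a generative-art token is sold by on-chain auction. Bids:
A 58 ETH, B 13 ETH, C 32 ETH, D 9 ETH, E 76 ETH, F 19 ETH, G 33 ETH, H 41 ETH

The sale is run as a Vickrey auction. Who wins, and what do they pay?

Rule: the highest bidder wins and pays the second-highest bid.
Bids ranked: 76 (E) > 58 (A) > 41 (H) > 33 (G) > 32 (C) > 19 (F) > …
E wins with the highest bid; price is set by the runner-up at 58 ETH.

E pays 58 ETH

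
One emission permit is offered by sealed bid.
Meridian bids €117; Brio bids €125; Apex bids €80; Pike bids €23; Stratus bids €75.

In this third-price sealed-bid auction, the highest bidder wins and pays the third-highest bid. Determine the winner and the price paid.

Bids ranked: 125 (Brio) > 117 (Meridian) > 80 (Apex) > 75 (Stratus) > 23 (Pike)
Brio wins; payment is bid #3 in the ranking = €80.

Brio pays €80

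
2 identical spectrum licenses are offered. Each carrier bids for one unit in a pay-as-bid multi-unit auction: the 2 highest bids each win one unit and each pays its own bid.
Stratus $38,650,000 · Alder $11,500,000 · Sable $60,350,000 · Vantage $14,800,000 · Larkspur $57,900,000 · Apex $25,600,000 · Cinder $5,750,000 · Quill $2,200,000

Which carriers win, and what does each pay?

Sorting: 60,350,000 (Sable), 57,900,000 (Larkspur), 38,650,000 (Stratus), 25,600,000 (Apex), …
Top 2: Sable, Larkspur.
Each winner pays its own bid: Sable $60,350,000, Larkspur $57,900,000.

Sable $60,350,000, Larkspur $57,900,000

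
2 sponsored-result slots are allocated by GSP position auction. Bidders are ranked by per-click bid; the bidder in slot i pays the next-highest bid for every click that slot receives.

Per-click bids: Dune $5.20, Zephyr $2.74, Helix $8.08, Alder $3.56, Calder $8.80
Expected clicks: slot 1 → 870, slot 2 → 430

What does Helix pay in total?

Per-click bids in order: $8.80 (Calder) > $8.08 (Helix) > $5.20 (Dune) > …
Helix holds slot 2 → pays next bid $5.20 × 430 clicks = $2236.00.

Helix pays $2236.00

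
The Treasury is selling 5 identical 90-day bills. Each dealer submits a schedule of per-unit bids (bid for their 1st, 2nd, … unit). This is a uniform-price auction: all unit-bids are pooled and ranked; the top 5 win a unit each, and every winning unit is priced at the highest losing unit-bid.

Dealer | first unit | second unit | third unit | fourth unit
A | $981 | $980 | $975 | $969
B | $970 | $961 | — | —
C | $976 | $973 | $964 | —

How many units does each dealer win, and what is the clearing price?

A 3, C 2; clearing price $970

Merging the schedules and taking the best 5: 981 (A-1), 980 (A-2), 976 (C-1), 975 (A-3), 973 (C-2)
First bid not allocated: $970.
Allocation: A 3, C 2.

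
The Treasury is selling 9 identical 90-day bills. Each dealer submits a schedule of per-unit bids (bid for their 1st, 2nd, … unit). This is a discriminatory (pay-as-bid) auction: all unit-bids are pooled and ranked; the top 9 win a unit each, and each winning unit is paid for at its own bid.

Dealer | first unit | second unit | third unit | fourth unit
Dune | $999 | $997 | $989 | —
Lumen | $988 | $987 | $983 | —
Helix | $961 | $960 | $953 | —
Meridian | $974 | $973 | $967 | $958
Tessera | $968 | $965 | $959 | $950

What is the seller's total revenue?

Total revenue: $8,858

Merging the schedules and taking the best 9: 999 (Dune-1), 997 (Dune-2), 989 (Dune-3), 988 (Lumen-1), 987 (Lumen-2), 983 (Lumen-3), 974 (Meridian-1), 973 (Meridian-2), 968 (Tessera-1)
Next rejected bid: $967 (not a price — pay-as-bid).
Each winning unit pays its own bid.
Revenue = 999 + 997 + 989 + 988 + 987 + 983 + 974 + 973 + 968 = $8,858.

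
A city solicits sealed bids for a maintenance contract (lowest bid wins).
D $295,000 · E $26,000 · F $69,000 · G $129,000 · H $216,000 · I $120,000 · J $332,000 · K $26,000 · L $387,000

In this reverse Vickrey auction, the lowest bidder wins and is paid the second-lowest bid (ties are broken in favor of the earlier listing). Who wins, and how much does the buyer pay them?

Sorting bids: 26,000 (E) < 26,000 (K) < 69,000 (F) < 120,000 (I) < 129,000 (G) < 216,000 (H) < …
E and K tie at $26,000; tie-break gives it to E.
E wins with the lowest bid; price is set by the runner-up at $26,000.

E is paid $26,000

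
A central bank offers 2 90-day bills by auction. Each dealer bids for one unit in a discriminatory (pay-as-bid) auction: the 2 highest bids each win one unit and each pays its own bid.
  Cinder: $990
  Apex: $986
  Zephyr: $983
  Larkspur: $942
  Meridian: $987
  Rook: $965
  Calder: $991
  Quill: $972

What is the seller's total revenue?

Total revenue: $1,981

Ordering the bids: 991 (Calder), 990 (Cinder), 987 (Meridian), 986 (Apex), …
The 2 highest are Calder, Cinder.
Total revenue = 991 + 990 = $1,981.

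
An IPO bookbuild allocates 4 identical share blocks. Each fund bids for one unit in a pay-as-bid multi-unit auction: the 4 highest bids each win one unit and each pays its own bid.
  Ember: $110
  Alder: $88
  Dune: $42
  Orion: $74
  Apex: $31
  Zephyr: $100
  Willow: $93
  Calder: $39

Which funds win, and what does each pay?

Ember $110, Zephyr $100, Willow $93, Alder $88

Bids ranked high→low: 110 (Ember), 100 (Zephyr), 93 (Willow), 88 (Alder), 74 (Orion), 42 (Dune), …
Winners (4 units): Ember, Zephyr, Willow, Alder.
Each winner pays its own bid: Ember $110, Zephyr $100, Willow $93, Alder $88.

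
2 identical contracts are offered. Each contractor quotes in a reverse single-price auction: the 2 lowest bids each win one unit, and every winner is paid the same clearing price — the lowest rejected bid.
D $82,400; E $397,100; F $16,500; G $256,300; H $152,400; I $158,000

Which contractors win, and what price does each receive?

Sorting: 16,500 (F), 82,400 (D), 152,400 (H), 158,000 (I), …
Lowest 2: F, D.
First losing bid is H's $152,400, which sets the uniform price.

F, D; each is paid $152,400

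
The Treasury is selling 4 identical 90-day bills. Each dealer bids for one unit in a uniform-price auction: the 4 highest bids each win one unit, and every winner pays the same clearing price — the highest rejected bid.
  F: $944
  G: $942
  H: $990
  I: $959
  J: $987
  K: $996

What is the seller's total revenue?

Total revenue: $3,776

Bids ranked high→low: 996 (K), 990 (H), 987 (J), 959 (I), 944 (F), 942 (G)
The 4 highest are K, H, J, I.
Highest unsuccessful bid: $944 → clearing price.
Total revenue = 4 × $944 = $3,776.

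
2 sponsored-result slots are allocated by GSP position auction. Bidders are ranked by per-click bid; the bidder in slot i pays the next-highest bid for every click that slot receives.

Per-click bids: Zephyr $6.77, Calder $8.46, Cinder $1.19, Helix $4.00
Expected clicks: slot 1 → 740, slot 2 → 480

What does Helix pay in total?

Sorting advertisers: $8.46 (Calder) > $6.77 (Zephyr) > $4.00 (Helix) > …
Helix ranks below slot 2 → no slot, pays nothing.

Helix pays $0.00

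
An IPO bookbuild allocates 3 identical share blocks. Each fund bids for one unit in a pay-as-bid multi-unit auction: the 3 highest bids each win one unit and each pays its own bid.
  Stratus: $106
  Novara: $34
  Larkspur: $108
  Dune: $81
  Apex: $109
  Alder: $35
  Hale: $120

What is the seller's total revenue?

Bids ranked high→low: 120 (Hale), 109 (Apex), 108 (Larkspur), 106 (Stratus), 81 (Dune), …
The 3 highest are Hale, Apex, Larkspur.
Total revenue = 120 + 109 + 108 = $337.

Total revenue: $337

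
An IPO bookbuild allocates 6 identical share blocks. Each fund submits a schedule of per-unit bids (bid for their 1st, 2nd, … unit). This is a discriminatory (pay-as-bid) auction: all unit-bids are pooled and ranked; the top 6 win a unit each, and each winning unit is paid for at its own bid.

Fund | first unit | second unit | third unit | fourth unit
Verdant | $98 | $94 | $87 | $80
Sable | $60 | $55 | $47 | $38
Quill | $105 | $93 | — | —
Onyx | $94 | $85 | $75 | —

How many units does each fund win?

Pooled unit-bids ranked (top 6): 105 (Quill-1), 98 (Verdant-1), 94 (Verdant-2), 94 (Onyx-1), 93 (Quill-2), 87 (Verdant-3)
Next rejected bid: $85 (not a price — pay-as-bid).
Allocation: Onyx 1, Quill 2, Verdant 3.

Onyx 1, Quill 2, Verdant 3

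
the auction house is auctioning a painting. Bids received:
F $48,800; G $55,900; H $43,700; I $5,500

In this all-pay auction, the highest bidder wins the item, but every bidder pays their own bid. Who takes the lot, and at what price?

G pays $55,900

Bids ranked: 55,900 (G) > 48,800 (F) > 43,700 (H) > 5,500 (I)
G is highest and takes the item; every bidder forfeits their bid.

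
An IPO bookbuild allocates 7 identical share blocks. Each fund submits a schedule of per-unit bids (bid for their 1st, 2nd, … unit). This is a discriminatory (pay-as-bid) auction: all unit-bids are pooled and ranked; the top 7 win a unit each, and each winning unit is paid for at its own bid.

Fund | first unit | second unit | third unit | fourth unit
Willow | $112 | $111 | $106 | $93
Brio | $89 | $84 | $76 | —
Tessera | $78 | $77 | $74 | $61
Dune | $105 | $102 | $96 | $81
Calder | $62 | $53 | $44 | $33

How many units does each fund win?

Merging the schedules and taking the best 7: 112 (Willow-1), 111 (Willow-2), 106 (Willow-3), 105 (Dune-1), 102 (Dune-2), 96 (Dune-3), 93 (Willow-4)
Next rejected bid: $89 (not a price — pay-as-bid).
Allocation: Dune 3, Willow 4.

Dune 3, Willow 4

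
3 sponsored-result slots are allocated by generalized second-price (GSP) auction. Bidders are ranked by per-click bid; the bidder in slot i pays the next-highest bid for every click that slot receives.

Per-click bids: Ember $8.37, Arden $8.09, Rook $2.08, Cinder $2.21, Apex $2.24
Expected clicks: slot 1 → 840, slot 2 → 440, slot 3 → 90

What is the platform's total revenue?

Per-click bids in order: $8.37 (Ember) > $8.09 (Arden) > $2.24 (Apex) > $2.21 (Cinder) > …
Slot 1: Ember pays $8.09 × 840 = $6795.60
Slot 2: Arden pays $2.24 × 440 = $985.60
Slot 3: Apex pays $2.21 × 90 = $198.90
Total = $7980.10

Total revenue: $7980.10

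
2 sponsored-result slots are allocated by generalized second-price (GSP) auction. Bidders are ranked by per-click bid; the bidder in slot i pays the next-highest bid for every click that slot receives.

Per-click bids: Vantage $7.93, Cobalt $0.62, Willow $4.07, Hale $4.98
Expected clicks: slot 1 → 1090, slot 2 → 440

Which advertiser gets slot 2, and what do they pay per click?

Ranked by bid: $7.93 (Vantage) > $4.98 (Hale) > $4.07 (Willow) > …
Slot 2 goes to the second-ranked bidder, Hale, who pays the next bid down: $4.07/click.

Hale; $4.07 per click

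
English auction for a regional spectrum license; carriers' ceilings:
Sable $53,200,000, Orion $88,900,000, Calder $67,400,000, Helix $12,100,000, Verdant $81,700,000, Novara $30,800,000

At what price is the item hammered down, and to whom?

Orion wins at $81,700,000

Open ascending-bid auction: the price rises until one bidder remains; the winner pays the price at which the last rival dropped out.
Limits ranked: 88,900,000 (Orion) > 81,700,000 (Verdant) > 67,400,000 (Calder) > 53,200,000 (Sable) > 30,800,000 (Novara) > 12,100,000 (Helix)
Bidding ends when Verdant exits at $81,700,000; Orion takes it.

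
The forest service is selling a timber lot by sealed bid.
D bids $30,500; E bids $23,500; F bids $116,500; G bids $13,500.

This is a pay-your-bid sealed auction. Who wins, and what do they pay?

Pay-your-bid sealed auction: the highest bidder wins and pays their own bid.
Sorting bids: 116,500 (F) > 30,500 (D) > 23,500 (E) > 13,500 (G)
F is highest → pays own bid, $116,500.

F pays $116,500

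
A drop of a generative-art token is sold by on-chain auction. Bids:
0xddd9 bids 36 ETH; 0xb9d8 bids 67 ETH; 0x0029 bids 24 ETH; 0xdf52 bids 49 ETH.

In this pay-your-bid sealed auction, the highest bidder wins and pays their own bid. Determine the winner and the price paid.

Rule: the highest bidder wins and pays their own bid.
Bids in order: 67 (0xb9d8) > 49 (0xdf52) > 36 (0xddd9) > 24 (0x0029)
0xb9d8 is highest → pays own bid, 67 ETH.

0xb9d8 pays 67 ETH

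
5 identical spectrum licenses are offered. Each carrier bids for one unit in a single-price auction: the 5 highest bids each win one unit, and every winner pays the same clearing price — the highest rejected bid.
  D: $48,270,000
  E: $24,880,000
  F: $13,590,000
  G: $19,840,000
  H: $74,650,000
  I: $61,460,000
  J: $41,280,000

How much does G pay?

G pays $0

Bids ranked high→low: 74,650,000 (H), 61,460,000 (I), 48,270,000 (D), 41,280,000 (J), 24,880,000 (E), 19,840,000 (G), 13,590,000 (F)
Top 5: H, I, D, J, E.
Clearing price = highest rejected bid = $19,840,000.
G does not win → pays $0.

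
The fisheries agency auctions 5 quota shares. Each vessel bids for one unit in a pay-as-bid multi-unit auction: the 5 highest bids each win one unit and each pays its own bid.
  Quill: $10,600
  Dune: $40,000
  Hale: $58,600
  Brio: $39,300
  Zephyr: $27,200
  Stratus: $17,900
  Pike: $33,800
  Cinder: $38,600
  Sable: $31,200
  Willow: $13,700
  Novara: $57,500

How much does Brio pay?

Brio pays $39,300

Bids ranked high→low: 58,600 (Hale), 57,500 (Novara), 40,000 (Dune), 39,300 (Brio), 38,600 (Cinder), 33,800 (Pike), 31,200 (Sable), …
Winners (5 units): Hale, Novara, Dune, Brio, Cinder.
Brio wins → own bid $39,300.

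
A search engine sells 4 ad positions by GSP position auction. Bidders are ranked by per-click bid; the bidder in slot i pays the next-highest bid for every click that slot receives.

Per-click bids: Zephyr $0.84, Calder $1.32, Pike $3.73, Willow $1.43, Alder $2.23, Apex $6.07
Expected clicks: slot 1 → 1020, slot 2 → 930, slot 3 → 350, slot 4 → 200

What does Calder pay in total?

Ranked by bid: $6.07 (Apex) > $3.73 (Pike) > $2.23 (Alder) > $1.43 (Willow) > $1.32 (Calder) > …
Calder ranks below slot 4 → no slot, pays nothing.

Calder pays $0.00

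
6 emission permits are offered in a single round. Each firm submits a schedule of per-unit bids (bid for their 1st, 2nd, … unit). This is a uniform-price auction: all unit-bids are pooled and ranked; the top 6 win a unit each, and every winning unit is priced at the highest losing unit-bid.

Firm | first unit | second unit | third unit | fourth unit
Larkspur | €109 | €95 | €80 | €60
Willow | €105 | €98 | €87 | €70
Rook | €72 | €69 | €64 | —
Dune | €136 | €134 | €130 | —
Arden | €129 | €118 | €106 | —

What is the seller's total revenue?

Pooled unit-bids ranked (top 6): 136 (Dune-1), 134 (Dune-2), 130 (Dune-3), 129 (Arden-1), 118 (Arden-2), 109 (Larkspur-1)
The (k+1)-th unit-bid is €106.
Allocation: Arden 2, Dune 3, Larkspur 1. Every unit priced at €106.
Revenue = 6 × 106 = €636.

Total revenue: €636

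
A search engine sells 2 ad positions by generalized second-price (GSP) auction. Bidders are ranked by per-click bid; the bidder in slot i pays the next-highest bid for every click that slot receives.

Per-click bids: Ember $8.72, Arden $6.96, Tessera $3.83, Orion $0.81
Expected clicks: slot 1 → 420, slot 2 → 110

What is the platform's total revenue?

Sorting advertisers: $8.72 (Ember) > $6.96 (Arden) > $3.83 (Tessera) > …
Slot 1: Ember pays $6.96 × 420 = $2923.20
Slot 2: Arden pays $3.83 × 110 = $421.30
Total = $3344.50

Total revenue: $3344.50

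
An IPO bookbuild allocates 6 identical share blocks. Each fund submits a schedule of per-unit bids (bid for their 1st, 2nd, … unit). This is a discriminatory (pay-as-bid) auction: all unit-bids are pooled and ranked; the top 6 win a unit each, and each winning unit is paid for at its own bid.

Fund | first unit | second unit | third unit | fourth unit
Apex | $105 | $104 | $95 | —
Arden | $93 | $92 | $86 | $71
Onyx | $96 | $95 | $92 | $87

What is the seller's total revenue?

Total revenue: $588

Pooled unit-bids ranked (top 6): 105 (Apex-1), 104 (Apex-2), 96 (Onyx-1), 95 (Apex-3), 95 (Onyx-2), 93 (Arden-1)
Next rejected bid: $92 (not a price — pay-as-bid).
Each winning unit pays its own bid.
Revenue = 105 + 104 + 96 + 95 + 95 + 93 = $588.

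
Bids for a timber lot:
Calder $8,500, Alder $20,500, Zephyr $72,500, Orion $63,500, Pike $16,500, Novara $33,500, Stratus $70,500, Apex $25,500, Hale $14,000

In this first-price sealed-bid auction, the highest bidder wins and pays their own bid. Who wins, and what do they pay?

Zephyr pays $72,500

Bids ranked: 72,500 (Zephyr) > 70,500 (Stratus) > 63,500 (Orion) > 33,500 (Novara) > 25,500 (Apex) > 20,500 (Alder) > …
Zephyr has the highest bid and pays exactly that: $72,500.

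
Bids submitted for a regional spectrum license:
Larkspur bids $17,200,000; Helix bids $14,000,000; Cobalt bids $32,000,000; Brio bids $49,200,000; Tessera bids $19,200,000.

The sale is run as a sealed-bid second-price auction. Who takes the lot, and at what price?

Brio pays $32,000,000

Sealed-bid second-price auction: the highest bidder wins and pays the second-highest bid.
Sorting bids: 49,200,000 (Brio) > 32,000,000 (Cobalt) > 19,200,000 (Tessera) > 17,200,000 (Larkspur) > 14,000,000 (Helix)
Brio is highest; pays the second-highest bid, $32,000,000.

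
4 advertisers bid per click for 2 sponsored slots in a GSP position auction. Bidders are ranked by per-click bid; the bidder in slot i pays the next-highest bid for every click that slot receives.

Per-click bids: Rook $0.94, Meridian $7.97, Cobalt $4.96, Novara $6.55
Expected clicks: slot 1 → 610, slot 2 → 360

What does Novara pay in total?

Sorting advertisers: $7.97 (Meridian) > $6.55 (Novara) > $4.96 (Cobalt) > …
Novara holds slot 2 → pays next bid $4.96 × 360 clicks = $1785.60.

Novara pays $1785.60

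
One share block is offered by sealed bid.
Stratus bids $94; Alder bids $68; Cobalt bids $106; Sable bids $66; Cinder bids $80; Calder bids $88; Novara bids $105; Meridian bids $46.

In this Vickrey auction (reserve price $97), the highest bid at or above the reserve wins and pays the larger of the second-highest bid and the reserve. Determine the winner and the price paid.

Cobalt pays $105

Bids ranked: 106 (Cobalt) > 105 (Novara) > 94 (Stratus) > 88 (Calder) > 80 (Cinder) > 68 (Alder) > …
Highest eligible bid: Cobalt at $106.
max(second-highest $105, reserve $97) = $105; the reserve does not bind.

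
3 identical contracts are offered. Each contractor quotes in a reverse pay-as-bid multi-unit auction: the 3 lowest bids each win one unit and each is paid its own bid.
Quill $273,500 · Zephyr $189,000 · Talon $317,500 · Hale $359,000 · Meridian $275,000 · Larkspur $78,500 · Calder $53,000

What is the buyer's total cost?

Total cost: $320,500

Ordering the bids: 53,000 (Calder), 78,500 (Larkspur), 189,000 (Zephyr), 273,500 (Quill), 275,000 (Meridian), …
The 3 lowest are Calder, Larkspur, Zephyr.
Total cost = 53,000 + 78,500 + 189,000 = $320,500.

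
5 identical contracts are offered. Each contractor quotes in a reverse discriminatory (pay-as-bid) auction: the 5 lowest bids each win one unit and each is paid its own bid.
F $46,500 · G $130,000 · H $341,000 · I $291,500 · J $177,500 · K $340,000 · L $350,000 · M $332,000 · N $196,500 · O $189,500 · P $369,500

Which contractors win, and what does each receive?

Sorting: 46,500 (F), 130,000 (G), 177,500 (J), 189,500 (O), 196,500 (N), 291,500 (I), 332,000 (M), …
Winners (5 units): F, G, J, O, N.
Each winner is paid its own bid: F $46,500, G $130,000, J $177,500, O $189,500, N $196,500.

F $46,500, G $130,000, J $177,500, O $189,500, N $196,500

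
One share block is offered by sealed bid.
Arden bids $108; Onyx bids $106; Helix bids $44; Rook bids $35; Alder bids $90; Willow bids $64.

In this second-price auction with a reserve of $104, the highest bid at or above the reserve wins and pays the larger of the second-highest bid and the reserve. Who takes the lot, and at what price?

Second-price auction with a reserve of $104: the highest bid at or above the reserve wins and pays the larger of the second-highest bid and the reserve.
Bids ranked: 108 (Arden) > 106 (Onyx) > 90 (Alder) > 64 (Willow) > 44 (Helix) > 35 (Rook)
Arden has the top bid at or above the reserve ($108).
Second-highest bid $106 exceeds the reserve $104 → payment $106.

Arden pays $106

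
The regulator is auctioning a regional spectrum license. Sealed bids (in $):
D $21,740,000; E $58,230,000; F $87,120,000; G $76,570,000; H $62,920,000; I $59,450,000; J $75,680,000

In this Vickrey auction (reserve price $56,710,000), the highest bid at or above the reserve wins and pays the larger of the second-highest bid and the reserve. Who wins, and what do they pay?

Bids ranked: 87,120,000 (F) > 76,570,000 (G) > 75,680,000 (J) > 62,920,000 (H) > 59,450,000 (I) > 58,230,000 (E) > …
F has the top bid at or above the reserve ($87,120,000).
Second-highest bid $76,570,000 exceeds the reserve $56,710,000 → payment $76,570,000.

F pays $76,570,000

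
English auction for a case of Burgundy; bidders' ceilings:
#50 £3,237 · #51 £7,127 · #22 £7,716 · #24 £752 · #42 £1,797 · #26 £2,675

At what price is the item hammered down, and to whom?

Rule: the price rises until one bidder remains; the winner pays the price at which the last rival dropped out.
Sorting limits: 7,716 (#22) > 7,127 (#51) > 3,237 (#50) > 2,675 (#26) > 1,797 (#42) > 752 (#24)
Bidding ends when #51 exits at £7,127; #22 takes it.

#22 wins at £7,127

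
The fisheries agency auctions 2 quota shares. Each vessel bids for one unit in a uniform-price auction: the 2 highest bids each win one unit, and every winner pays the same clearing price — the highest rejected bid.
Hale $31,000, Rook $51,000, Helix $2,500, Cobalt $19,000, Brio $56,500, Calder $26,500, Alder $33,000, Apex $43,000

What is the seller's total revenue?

Ordering the bids: 56,500 (Brio), 51,000 (Rook), 43,000 (Apex), 33,000 (Alder), …
The 2 highest are Brio, Rook.
First losing bid is Apex's $43,000, which sets the uniform price.
Total revenue = 2 × $43,000 = $86,000.

Total revenue: $86,000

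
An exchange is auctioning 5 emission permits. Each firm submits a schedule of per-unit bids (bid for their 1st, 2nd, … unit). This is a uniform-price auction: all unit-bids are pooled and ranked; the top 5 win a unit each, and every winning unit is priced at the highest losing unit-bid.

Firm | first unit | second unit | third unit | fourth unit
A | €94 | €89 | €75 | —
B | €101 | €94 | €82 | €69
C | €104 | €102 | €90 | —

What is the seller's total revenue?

Merging the schedules and taking the best 5: 104 (C-1), 102 (C-2), 101 (B-1), 94 (A-1), 94 (B-2)
The (k+1)-th unit-bid is €90.
Allocation: A 1, B 2, C 2. Every unit priced at €90.
Revenue = 5 × 90 = €450.

Total revenue: €450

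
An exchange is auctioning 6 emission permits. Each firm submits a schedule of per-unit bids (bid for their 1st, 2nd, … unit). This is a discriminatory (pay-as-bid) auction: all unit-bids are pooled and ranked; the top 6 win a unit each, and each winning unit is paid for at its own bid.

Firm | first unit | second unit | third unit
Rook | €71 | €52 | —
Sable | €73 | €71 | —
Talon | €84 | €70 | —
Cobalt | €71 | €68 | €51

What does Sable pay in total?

Merging the schedules and taking the best 6: 84 (Talon-1), 73 (Sable-1), 71 (Rook-1), 71 (Sable-2), 71 (Cobalt-1), 70 (Talon-2)
Next rejected bid: €68 (not a price — pay-as-bid).
Sable's winning unit-bids: 73 + 71 = €144.

Sable pays €144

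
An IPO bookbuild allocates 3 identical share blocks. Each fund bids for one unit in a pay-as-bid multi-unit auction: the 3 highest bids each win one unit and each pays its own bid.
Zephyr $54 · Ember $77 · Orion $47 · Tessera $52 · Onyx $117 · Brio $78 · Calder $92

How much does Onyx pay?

Onyx pays $117

Ordering the bids: 117 (Onyx), 92 (Calder), 78 (Brio), 77 (Ember), 54 (Zephyr), …
Winners (3 units): Onyx, Calder, Brio.
Onyx wins → own bid $117.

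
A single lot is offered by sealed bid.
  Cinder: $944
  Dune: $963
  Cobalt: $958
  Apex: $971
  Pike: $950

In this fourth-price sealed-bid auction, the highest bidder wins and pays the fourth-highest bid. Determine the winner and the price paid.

Apex pays $950

Bids ranked: 971 (Apex) > 963 (Dune) > 958 (Cobalt) > 950 (Pike) > 944 (Cinder)
Apex wins; payment is bid #4 in the ranking = $950.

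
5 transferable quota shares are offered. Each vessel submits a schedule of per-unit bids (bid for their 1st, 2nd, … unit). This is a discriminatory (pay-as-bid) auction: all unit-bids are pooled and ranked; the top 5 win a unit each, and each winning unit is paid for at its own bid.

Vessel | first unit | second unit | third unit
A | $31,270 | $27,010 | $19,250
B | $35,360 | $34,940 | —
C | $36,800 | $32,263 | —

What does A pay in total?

A pays $31,270

Pooled unit-bids ranked (top 5): 36,800 (C-1), 35,360 (B-1), 34,940 (B-2), 32,263 (C-2), 31,270 (A-1)
Next rejected bid: $27,010 (not a price — pay-as-bid).
A's winning unit-bids: 31,270 = $31,270.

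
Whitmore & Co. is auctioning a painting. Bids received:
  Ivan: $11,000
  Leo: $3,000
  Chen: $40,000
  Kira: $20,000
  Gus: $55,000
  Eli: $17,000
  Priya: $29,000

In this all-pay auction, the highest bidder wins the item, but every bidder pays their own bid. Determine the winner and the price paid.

Gus pays $55,000

Sorting bids: 55,000 (Gus) > 40,000 (Chen) > 29,000 (Priya) > 20,000 (Kira) > 17,000 (Eli) > 11,000 (Ivan) > …
Gus wins with the top bid; all bids are sunk regardless.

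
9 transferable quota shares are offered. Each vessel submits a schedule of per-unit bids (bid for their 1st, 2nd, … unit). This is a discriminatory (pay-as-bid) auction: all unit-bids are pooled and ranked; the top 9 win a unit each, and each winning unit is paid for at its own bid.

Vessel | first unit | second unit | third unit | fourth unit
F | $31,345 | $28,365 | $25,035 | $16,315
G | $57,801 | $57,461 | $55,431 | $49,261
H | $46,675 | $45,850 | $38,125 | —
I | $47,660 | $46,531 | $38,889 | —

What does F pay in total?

F pays $0

Merging the schedules and taking the best 9: 57,801 (G-1), 57,461 (G-2), 55,431 (G-3), 49,261 (G-4), 47,660 (I-1), 46,675 (H-1), 46,531 (I-2), 45,850 (H-2), 38,889 (I-3)
Next rejected bid: $38,125 (not a price — pay-as-bid).
F wins no units.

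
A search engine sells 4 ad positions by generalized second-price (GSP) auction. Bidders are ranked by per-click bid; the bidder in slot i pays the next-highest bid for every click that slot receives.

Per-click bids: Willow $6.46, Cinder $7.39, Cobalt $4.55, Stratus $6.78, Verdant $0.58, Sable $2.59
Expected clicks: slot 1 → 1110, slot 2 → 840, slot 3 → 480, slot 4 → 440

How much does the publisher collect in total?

Ranked by bid: $7.39 (Cinder) > $6.78 (Stratus) > $6.46 (Willow) > $4.55 (Cobalt) > $2.59 (Sable) > …
Slot 1: Cinder pays $6.78 × 1110 = $7525.80
Slot 2: Stratus pays $6.46 × 840 = $5426.40
Slot 3: Willow pays $4.55 × 480 = $2184.00
Slot 4: Cobalt pays $2.59 × 440 = $1139.60
Total = $16275.80

Total revenue: $16275.80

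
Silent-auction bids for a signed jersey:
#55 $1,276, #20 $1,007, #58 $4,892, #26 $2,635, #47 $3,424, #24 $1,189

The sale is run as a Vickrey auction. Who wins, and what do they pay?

Vickrey auction: the highest bidder wins and pays the second-highest bid.
Sorting bids: 4,892 (#58) > 3,424 (#47) > 2,635 (#26) > 1,276 (#55) > 1,189 (#24) > 1,007 (#20)
Second-price: #58 pays #47's bid of $3,424.

#58 pays $3,424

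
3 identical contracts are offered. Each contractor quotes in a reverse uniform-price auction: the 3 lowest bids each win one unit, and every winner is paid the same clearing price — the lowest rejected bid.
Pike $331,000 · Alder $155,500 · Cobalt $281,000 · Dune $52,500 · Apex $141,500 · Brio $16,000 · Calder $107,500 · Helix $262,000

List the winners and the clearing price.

Brio, Dune, Calder; each is paid $141,500

Bids ranked low→high: 16,000 (Brio), 52,500 (Dune), 107,500 (Calder), 141,500 (Apex), 155,500 (Alder), …
The 3 lowest are Brio, Dune, Calder.
Lowest unsuccessful bid: $141,500 → clearing price.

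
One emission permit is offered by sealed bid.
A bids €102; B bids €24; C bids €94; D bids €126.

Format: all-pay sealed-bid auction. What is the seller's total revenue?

Bids ranked: 126 (D) > 102 (A) > 94 (C) > 24 (B)
D wins with the top bid; all bids are sunk regardless.
Every bidder forfeits their bid regardless of winning.
Revenue = 102 + 24 + 94 + 126 = €346.

Total revenue: €346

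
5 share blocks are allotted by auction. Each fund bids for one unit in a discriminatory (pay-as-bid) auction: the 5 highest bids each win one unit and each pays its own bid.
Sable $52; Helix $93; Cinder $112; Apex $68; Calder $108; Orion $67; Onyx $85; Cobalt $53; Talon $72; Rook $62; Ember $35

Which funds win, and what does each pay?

Cinder $112, Calder $108, Helix $93, Onyx $85, Talon $72

Bids ranked high→low: 112 (Cinder), 108 (Calder), 93 (Helix), 85 (Onyx), 72 (Talon), 68 (Apex), 67 (Orion), …
Top 5: Cinder, Calder, Helix, Onyx, Talon.
Each winner pays its own bid: Cinder $112, Calder $108, Helix $93, Onyx $85, Talon $72.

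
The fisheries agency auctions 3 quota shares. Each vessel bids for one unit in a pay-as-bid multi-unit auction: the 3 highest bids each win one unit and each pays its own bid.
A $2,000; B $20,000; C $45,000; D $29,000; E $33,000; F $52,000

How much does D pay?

D pays $0

Ordering the bids: 52,000 (F), 45,000 (C), 33,000 (E), 29,000 (D), 20,000 (B), …
Winners (3 units): F, C, E.
D does not win → $0.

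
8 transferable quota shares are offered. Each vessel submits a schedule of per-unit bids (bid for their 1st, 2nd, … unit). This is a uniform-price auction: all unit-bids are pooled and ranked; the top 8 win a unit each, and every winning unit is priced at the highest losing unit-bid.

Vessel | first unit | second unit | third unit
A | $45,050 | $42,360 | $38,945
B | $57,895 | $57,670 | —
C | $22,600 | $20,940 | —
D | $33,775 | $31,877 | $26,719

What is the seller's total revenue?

Total revenue: $180,800

All unit-bids, highest first — top 8: 57,895 (B-1), 57,670 (B-2), 45,050 (A-1), 42,360 (A-2), 38,945 (A-3), 33,775 (D-1), 31,877 (D-2), 26,719 (D-3)
Highest rejected unit-bid = $22,600.
Allocation: A 3, B 2, D 3. Every unit priced at $22,600.
Revenue = 8 × 22,600 = $180,800.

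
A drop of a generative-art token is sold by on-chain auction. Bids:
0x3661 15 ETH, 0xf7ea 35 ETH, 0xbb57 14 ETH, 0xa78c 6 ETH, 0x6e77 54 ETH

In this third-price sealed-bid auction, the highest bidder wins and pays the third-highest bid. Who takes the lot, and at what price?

Third-price sealed-bid auction: the highest bidder wins and pays the third-highest bid.
Bids ranked: 54 (0x6e77) > 35 (0xf7ea) > 15 (0x3661) > 14 (0xbb57) > 6 (0xa78c)
0x6e77 wins; payment is bid #3 in the ranking = 15 ETH.

0x6e77 pays 15 ETH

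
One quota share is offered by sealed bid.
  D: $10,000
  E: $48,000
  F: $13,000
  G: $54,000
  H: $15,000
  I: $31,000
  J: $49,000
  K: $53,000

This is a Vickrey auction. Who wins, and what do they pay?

Sorting bids: 54,000 (G) > 53,000 (K) > 49,000 (J) > 48,000 (E) > 31,000 (I) > 15,000 (H) > …
Second-price: G pays K's bid of $53,000.

G pays $53,000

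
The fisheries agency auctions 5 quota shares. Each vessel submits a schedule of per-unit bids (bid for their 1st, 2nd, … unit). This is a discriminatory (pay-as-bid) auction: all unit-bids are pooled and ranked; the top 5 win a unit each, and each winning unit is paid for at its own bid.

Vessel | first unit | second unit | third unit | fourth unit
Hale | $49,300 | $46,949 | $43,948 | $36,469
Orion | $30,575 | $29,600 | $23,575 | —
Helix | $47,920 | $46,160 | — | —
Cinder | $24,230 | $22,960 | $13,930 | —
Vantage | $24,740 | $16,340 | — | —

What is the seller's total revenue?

Pooled unit-bids ranked (top 5): 49,300 (Hale-1), 47,920 (Helix-1), 46,949 (Hale-2), 46,160 (Helix-2), 43,948 (Hale-3)
Next rejected bid: $36,469 (not a price — pay-as-bid).
Each winning unit pays its own bid.
Revenue = 49,300 + 47,920 + 46,949 + 46,160 + 43,948 = $234,277.

Total revenue: $234,277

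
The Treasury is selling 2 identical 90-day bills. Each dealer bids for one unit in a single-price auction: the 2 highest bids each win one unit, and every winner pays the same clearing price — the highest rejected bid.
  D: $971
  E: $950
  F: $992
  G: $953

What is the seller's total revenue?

Bids ranked high→low: 992 (F), 971 (D), 953 (G), 950 (E)
Top 2: F, D.
First losing bid is G's $953, which sets the uniform price.
Total revenue = 2 × $953 = $1,906.

Total revenue: $1,906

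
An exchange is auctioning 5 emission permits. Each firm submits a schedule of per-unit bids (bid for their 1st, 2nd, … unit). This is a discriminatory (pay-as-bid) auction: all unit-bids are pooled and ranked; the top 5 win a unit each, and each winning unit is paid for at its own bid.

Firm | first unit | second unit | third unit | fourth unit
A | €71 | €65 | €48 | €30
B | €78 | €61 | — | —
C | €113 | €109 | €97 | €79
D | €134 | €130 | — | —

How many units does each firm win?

Merging the schedules and taking the best 5: 134 (D-1), 130 (D-2), 113 (C-1), 109 (C-2), 97 (C-3)
Next rejected bid: €79 (not a price — pay-as-bid).
Allocation: C 3, D 2.

C 3, D 2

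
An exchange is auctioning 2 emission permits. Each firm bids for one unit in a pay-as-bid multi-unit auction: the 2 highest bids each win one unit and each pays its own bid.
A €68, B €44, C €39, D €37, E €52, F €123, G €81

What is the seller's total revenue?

Sorting: 123 (F), 81 (G), 68 (A), 52 (E), …
Winners (2 units): F, G.
Total revenue = 123 + 81 = €204.

Total revenue: €204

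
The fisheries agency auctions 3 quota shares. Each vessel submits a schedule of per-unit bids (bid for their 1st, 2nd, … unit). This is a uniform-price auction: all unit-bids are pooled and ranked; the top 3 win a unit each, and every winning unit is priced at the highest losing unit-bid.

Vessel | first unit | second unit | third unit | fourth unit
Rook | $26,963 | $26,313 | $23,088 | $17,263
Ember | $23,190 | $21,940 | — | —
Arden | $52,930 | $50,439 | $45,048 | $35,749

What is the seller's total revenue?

Pooled unit-bids ranked (top 3): 52,930 (Arden-1), 50,439 (Arden-2), 45,048 (Arden-3)
The (k+1)-th unit-bid is $35,749.
Allocation: Arden 3. Every unit priced at $35,749.
Revenue = 3 × 35,749 = $107,247.

Total revenue: $107,247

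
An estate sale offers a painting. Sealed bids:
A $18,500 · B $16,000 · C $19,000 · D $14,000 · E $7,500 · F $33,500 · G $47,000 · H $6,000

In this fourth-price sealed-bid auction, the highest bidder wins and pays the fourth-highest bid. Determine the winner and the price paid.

G pays $18,500

Sorting bids: 47,000 (G) > 33,500 (F) > 19,000 (C) > 18,500 (A) > 16,000 (B) > 14,000 (D) > …
G wins; payment is bid #4 in the ranking = $18,500.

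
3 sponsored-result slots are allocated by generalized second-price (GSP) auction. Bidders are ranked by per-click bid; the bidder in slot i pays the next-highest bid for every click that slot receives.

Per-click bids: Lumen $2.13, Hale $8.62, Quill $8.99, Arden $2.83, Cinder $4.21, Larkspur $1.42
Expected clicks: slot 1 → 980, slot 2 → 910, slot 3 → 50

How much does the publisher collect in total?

Total revenue: $12420.20

Per-click bids in order: $8.99 (Quill) > $8.62 (Hale) > $4.21 (Cinder) > $2.83 (Arden) > …
Slot 1: Quill pays $8.62 × 980 = $8447.60
Slot 2: Hale pays $4.21 × 910 = $3831.10
Slot 3: Cinder pays $2.83 × 50 = $141.50
Total = $12420.20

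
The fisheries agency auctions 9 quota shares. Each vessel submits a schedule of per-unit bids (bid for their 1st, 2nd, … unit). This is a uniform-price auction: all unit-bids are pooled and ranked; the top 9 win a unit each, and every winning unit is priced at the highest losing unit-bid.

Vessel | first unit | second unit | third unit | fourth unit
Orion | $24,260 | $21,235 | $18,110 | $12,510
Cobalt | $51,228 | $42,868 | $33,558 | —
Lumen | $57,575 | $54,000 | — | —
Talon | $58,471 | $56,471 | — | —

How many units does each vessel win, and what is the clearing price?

Cobalt 3, Lumen 2, Orion 2, Talon 2; clearing price $18,110

Merging the schedules and taking the best 9: 58,471 (Talon-1), 57,575 (Lumen-1), 56,471 (Talon-2), 54,000 (Lumen-2), 51,228 (Cobalt-1), 42,868 (Cobalt-2), 33,558 (Cobalt-3), 24,260 (Orion-1), 21,235 (Orion-2)
The (k+1)-th unit-bid is $18,110.
Allocation: Cobalt 3, Lumen 2, Orion 2, Talon 2.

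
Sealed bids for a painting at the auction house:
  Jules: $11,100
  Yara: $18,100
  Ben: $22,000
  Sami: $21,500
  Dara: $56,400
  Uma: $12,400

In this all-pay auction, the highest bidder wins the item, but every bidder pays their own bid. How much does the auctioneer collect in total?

Rule: the highest bidder wins the item, but every bidder pays their own bid.
Bids ranked: 56,400 (Dara) > 22,000 (Ben) > 21,500 (Sami) > 18,100 (Yara) > 12,400 (Uma) > 11,100 (Jules)
Dara wins with the top bid; all bids are sunk regardless.
Every bidder forfeits their bid regardless of winning.
Revenue = 11,100 + 18,100 + 22,000 + 21,500 + 56,400 + 12,400 = $141,500.

Total revenue: $141,500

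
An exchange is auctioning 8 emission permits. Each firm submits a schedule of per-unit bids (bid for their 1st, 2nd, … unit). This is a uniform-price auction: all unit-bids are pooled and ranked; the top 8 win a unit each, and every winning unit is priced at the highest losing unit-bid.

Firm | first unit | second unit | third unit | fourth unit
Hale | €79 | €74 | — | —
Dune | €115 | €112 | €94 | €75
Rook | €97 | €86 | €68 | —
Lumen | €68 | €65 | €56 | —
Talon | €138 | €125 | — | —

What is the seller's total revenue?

Total revenue: €600

Merging the schedules and taking the best 8: 138 (Talon-1), 125 (Talon-2), 115 (Dune-1), 112 (Dune-2), 97 (Rook-1), 94 (Dune-3), 86 (Rook-2), 79 (Hale-1)
The (k+1)-th unit-bid is €75.
Allocation: Dune 3, Hale 1, Rook 2, Talon 2. Every unit priced at €75.
Revenue = 8 × 75 = €600.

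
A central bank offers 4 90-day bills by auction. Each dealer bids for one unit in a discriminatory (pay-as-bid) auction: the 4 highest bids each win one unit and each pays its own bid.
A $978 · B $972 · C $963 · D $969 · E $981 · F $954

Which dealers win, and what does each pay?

Bids ranked high→low: 981 (E), 978 (A), 972 (B), 969 (D), 963 (C), 954 (F)
The 4 highest are E, A, B, D.
Each winner pays its own bid: E $981, A $978, B $972, D $969.

E $981, A $978, B $972, D $969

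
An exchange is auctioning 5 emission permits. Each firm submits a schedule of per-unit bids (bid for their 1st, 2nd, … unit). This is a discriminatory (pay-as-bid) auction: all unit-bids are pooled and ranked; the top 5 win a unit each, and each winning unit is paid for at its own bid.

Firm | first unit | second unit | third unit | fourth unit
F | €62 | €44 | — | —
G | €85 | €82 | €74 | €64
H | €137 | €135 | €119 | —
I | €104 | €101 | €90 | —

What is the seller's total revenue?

Total revenue: €596

Merging the schedules and taking the best 5: 137 (H-1), 135 (H-2), 119 (H-3), 104 (I-1), 101 (I-2)
Next rejected bid: €90 (not a price — pay-as-bid).
Each winning unit pays its own bid.
Revenue = 137 + 135 + 119 + 104 + 101 = €596.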